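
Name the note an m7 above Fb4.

The seventh takes the letter from F up to E.
A minor seventh is 10 semitones; 10 semitones up from Fb4 gives Ebb5.

Ebb5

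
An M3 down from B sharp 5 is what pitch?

Three letter names down from B: G.
Moving 4 semitones down from B#5 (the size of a major third) reaches G#5.

G sharp 5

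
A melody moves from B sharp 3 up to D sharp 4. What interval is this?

B to D spans three letter names (B-C-D): a third.
At 3 semitones, B#3→D#4 falls one short of a major third: minor.

minor third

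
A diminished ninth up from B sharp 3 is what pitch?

The ninth's letter: B up two letter names plus an octave → C.
Moving 12 semitones up from B#3 (the size of a diminished ninth) reaches C5.

C 5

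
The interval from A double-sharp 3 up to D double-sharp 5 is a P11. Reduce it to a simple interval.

P4

Each octave removed subtracts seven from the number: 11 − 7 = 4.
So a perfect eleventh is an octave plus a perfect fourth. The quality is unchanged.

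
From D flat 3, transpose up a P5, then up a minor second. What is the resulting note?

B double-flat 3

Db3 up a perfect fifth → Ab3 (7 semitones).
Up a minor second from Ab3: Bbb3 (1 semitone up).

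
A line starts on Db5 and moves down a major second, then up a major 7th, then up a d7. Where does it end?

Abb6

Db5 down a major second → Cb5 (2 semitones).
Cb5 up a major seventh → Bb5 (11 semitones).
Bb5 up a diminished seventh → Abb6 (9 semitones).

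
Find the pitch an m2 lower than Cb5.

Bb4

Counting two letter names down from C lands on B.
A minor second is 1 semitone; 1 semitone down from Cb5 gives Bb4.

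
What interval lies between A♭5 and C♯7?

A to C spans three letter names (A-B-C), plus an octave, so the interval is some kind of tenth.
A major tenth would be 16 semitones; Ab5 to C#7 is 17, one semitone wider, so the interval is augmented.
(Equivalently, a compound augmented third: an augmented third plus an octave.)

augmented 10th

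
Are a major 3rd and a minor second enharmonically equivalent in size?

A major third is 4 semitones but a minor second is 1 semitone — different sizes.

No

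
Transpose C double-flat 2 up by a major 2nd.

Counting two letter names up from C lands on D.
A major second spans 2 semitones, so from Cbb2 the target pitch is Dbb2.

D double-flat 2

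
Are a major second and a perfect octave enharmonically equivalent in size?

No

2 semitones (major second) vs 12 semitones (perfect octave): not equal.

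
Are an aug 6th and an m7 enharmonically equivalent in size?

Both span 10 semitones: an augmented sixth and a minor seventh are the same chromatic distance.

Yes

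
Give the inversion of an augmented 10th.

d6

First reduce the compound augmented tenth to its simple form, an augmented third.
Interval numbers invert to sum to nine: 3 + 6 = 9, so a third inverts to a sixth.
The quality also flips — augmented becomes diminished — giving a diminished sixth.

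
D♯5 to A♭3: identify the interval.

Descending from D#5 to Ab3 is the same interval as ascending Ab3 to D#5.
A to D spans four letter names (A-B-C-D), plus an octave: an eleventh.
A perfect eleventh would be 17 semitones; Ab3 to D#5 is 19, two semitones wider, so the interval is doubly augmented.
(Equivalently, a compound doubly augmented fourth: a doubly augmented fourth plus an octave.)

doubly augmented eleventh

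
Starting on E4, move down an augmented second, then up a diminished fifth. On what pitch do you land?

E4 down an augmented second → Db4 (3 semitones).
Db4 up a diminished fifth → Abb4 (6 semitones).

Abb4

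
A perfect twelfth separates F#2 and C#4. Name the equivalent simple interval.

perfect 5th

Each octave removed subtracts seven from the number: 12 − 7 = 5.
Quality carries through unchanged, so the simple form is a perfect fifth.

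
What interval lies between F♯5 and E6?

minor 7th

F to E spans seven letter names (F-G-A-B-C-D-E), so the interval is some kind of seventh.
F#5 to E6 is 10 semitones, a half step short of the major seventh (11), so this is minor.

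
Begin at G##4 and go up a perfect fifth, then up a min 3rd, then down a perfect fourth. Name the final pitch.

C##5

G##4 up a perfect fifth → D##5 (7 semitones).
A minor third up from D##5 is F##5.
F##5 down a perfect fourth → C##5 (5 semitones).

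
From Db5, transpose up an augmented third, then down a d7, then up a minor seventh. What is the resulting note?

Up an augmented third from Db5: F#5 (5 semitones up).
F#5 down a diminished seventh → G##4 (9 semitones).
Up a minor seventh from G##4: F##5 (10 semitones up).

F##5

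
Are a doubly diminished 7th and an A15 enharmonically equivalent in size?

A doubly diminished seventh is 8 semitones but an augmented fifteenth is 25 semitones — different sizes.

No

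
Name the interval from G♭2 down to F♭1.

Descending from Gb2 to Fb1 is the same interval as ascending Fb1 to Gb2.
F to G spans two letter names (F-G), plus an octave, so the interval is some kind of ninth.
Counting semitones, Fb1→Gb2 is 14, which is the major ninth.
(Equivalently, a compound major second: a major second plus an octave.)

major ninth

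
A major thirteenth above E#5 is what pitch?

The thirteenth's letter: E up six letter names plus an octave → C.
A major thirteenth is 21 semitones; 21 semitones up from E#5 gives C##7.

C##7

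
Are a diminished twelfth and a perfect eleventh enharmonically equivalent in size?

No

A diminished twelfth spans 18 semitones; a perfect eleventh spans 17 semitones. They differ by 1.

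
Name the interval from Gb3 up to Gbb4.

diminished octave

G to G is the same letter name, plus an octave, so the interval is some kind of octave.
A perfect octave would be 12 semitones; Gb3 to Gbb4 is 11, one semitone narrower, so the interval is diminished.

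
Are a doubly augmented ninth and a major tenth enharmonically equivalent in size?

Yes

A doubly augmented ninth spans 16 semitones, and a major tenth also spans 16 semitones — they're enharmonic.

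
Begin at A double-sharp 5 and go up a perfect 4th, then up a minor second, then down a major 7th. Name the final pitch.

A##5 up a perfect fourth → D##6 (5 semitones).
D##6 up a minor second → E#6 (1 semitone).
Down a major seventh from E#6: F#5 (11 semitones down).

F sharp 5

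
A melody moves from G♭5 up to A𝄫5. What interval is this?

minor second

G to A spans two letter names (G-A), so the interval is some kind of second.
A major second would be 2 semitones, but Gb5 to Abb5 is 1 — one semitone narrower, making it a minor second.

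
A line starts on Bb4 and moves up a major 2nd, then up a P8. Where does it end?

C6

Bb4 up a major second → C5 (2 semitones).
Up a perfect octave from C5: C6 (12 semitones up).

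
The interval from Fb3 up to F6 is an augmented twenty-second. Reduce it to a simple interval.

augmented octave

Take out 2 octaves (14 from the number): 22 − 14 = 8.
That makes an augmented twenty-second a compound augmented octave — 2 octaves plus an augmented octave.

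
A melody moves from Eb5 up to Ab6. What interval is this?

E to A spans four letter names (E-F-G-A), plus an octave, so the interval is some kind of eleventh.
The perfect eleventh spans 17 semitones, and Eb5 to Ab6 is exactly 17 semitones — so this is a perfect eleventh.
(Equivalently, a compound perfect fourth: a perfect fourth plus an octave.)

perfect eleventh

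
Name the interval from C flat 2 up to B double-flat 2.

minor 7th

C to B spans seven letter names (C-D-E-F-G-A-B): a seventh.
At 10 semitones, Cb2→Bbb2 falls one short of a major seventh: minor.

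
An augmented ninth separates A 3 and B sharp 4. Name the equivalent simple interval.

Take out an octave (7 from the number): 9 − 7 = 2.
So an augmented ninth is an octave plus an augmented second. The quality is unchanged.

augmented second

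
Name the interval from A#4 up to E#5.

perfect fifth

A to E spans five letter names (A-B-C-D-E) — that makes it a fifth of some quality.
A#4 to E#5 is 7 semitones, matching the perfect fifth exactly, so the quality is perfect.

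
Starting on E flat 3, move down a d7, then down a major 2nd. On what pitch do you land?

Eb3 down a diminished seventh → F#2 (9 semitones).
Down a major second from F#2: E2 (2 semitones down).

E 2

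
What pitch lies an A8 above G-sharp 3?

G-double-sharp 4

An octave keeps the letter name G, an octave up from G.
An augmented octave is 13 semitones; 13 semitones up from G#3 gives G##4.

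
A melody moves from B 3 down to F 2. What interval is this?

augmented eleventh

Descending from B3 to F2 is the same interval as ascending F2 to B3.
F to B spans four letter names (F-G-A-B), plus an octave — that makes it an eleventh of some quality.
The perfect eleventh is 17 semitones; here we have 18, one semitone wider: augmented.
(Equivalently, a compound augmented fourth: an augmented fourth plus an octave.)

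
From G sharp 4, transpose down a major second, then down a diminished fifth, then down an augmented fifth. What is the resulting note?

G#4 down a major second → F#4 (2 semitones).
A diminished fifth down from F#4 is B#3.
B#3 down an augmented fifth → E3 (8 semitones).

E 3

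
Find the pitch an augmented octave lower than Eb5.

Ebb4

The letter stays E (same as the start), shifted an octave down.
Moving 13 semitones down from Eb5 (the size of an augmented octave) reaches Ebb4.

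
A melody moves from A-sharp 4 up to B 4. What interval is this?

minor second

A to B spans two letter names (A-B), so the interval is some kind of second.
A#4 to B4 is 1 semitone, a half step short of the major second (2), so this is minor.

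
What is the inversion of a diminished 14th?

augmented 2nd

First reduce the compound diminished fourteenth to its simple form, a diminished seventh.
Inverted interval numbers add to nine, so a seventh pairs with a second (7 + 2 = 9).
Quality inverts too: diminished becomes augmented. That makes the inversion an augmented second.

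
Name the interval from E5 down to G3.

major 13th

Descending from E5 to G3 is the same interval as ascending G3 to E5.
G to E spans six letter names (G-A-B-C-D-E), plus an octave — that makes it a thirteenth of some quality.
The major thirteenth spans 21 semitones, and G3 to E5 is exactly 21 semitones — so this is a major thirteenth.
(Equivalently, a compound major sixth: a major sixth plus an octave.)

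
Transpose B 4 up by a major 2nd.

C sharp 5

Counting two letter names up from B lands on C.
A major second spans 2 semitones, so from B4 the target pitch is C#5.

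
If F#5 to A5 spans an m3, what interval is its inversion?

The rule of nine gives the new number: 9 − 3 = 6, so a third becomes a sixth.
The quality also flips — minor becomes major — giving a major sixth.

major sixth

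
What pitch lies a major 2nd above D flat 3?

Two letter names up from D: E.
Moving 2 semitones up from Db3 (the size of a major second) reaches Eb3.

E flat 3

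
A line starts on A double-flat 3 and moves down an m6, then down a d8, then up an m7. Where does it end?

B flat 2

Down a minor sixth from Abb3: Cb3 (8 semitones down).
A diminished octave down from Cb3 is C2.
Up a minor seventh from C2: Bb2 (10 semitones up).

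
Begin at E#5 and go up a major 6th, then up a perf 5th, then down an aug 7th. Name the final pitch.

E#5 up a major sixth → C##6 (9 semitones).
A perfect fifth up from C##6 is G##6.
Down an augmented seventh from G##6: A5 (12 semitones down).

A5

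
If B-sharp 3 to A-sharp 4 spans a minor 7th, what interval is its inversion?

Interval numbers invert to sum to nine: 7 + 2 = 9, so a seventh inverts to a second.
The quality also flips — minor becomes major — giving a major second.

M2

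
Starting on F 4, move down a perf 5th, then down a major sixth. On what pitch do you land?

F4 down a perfect fifth → Bb3 (7 semitones).
Bb3 down a major sixth → Db3 (9 semitones).

D flat 3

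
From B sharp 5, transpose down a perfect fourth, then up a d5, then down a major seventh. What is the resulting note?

Down a perfect fourth from B#5: F##5 (5 semitones down).
F##5 up a diminished fifth → C#6 (6 semitones).
Down a major seventh from C#6: D5 (11 semitones down).

D 5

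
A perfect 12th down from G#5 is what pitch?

C#4

The twelfth's letter: G down five letter names plus an octave → C.
Moving 19 semitones down from G#5 (the size of a perfect twelfth) reaches C#4.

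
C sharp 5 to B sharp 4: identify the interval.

m2

Descending from C#5 to B#4 is the same interval as ascending B#4 to C#5.
B to C spans two letter names (B-C): a second.
B#4 to C#5 is 1 semitone, a half step short of the major second (2), so this is minor.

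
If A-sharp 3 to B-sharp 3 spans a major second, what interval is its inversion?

minor seventh

The rule of nine gives the new number: 9 − 2 = 7, so a second becomes a seventh.
And major becomes minor under inversion, so we get a minor seventh.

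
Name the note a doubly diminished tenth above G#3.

The tenth's letter: G up three letter names plus an octave → B.
Moving 13 semitones up from G#3 (the size of a doubly diminished tenth) reaches Bbb4.

Bbb4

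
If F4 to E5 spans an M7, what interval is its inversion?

minor 2nd

Inverted interval numbers add to nine, so a seventh pairs with a second (7 + 2 = 9).
And major becomes minor under inversion, so we get a minor second.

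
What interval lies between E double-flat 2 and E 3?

E to E is the same letter name, plus an octave, so the interval is some kind of octave.
Ebb2 to E3 spans 14 semitones — two semitones wider than the perfect octave (12) — giving a doubly augmented octave.

doubly augmented 8th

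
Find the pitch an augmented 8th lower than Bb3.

For an octave the letter name doesn't change: still B, an octave down.
An augmented octave spans 13 semitones, so from Bb3 the target pitch is Bbb2.

Bbb2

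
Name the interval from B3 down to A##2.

Descending from B3 to A##2 is the same interval as ascending A##2 to B3.
A to B spans two letter names (A-B), plus an octave — that makes it a ninth of some quality.
The major ninth is 14 semitones; here we have 12, two semitones narrower: diminished.

diminished ninth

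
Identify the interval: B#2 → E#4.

perfect eleventh

B to E spans four letter names (B-C-D-E), plus an octave, so the interval is some kind of eleventh.
The perfect eleventh spans 17 semitones, and B#2 to E#4 is exactly 17 semitones — so this is a perfect eleventh.
(Equivalently, a compound perfect fourth: a perfect fourth plus an octave.)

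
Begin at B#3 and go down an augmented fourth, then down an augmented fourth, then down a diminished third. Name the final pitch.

B#3 down an augmented fourth → F#3 (6 semitones).
An augmented fourth down from F#3 is C3.
Down a diminished third from C3: A#2 (2 semitones down).

A#2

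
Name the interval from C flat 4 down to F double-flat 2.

augmented 12th

Descending from Cb4 to Fbb2 is the same interval as ascending Fbb2 to Cb4.
F to C spans five letter names (F-G-A-B-C), plus an octave, so the interval is some kind of twelfth.
Fbb2 to Cb4 spans 20 semitones — one semitone wider than the perfect twelfth (19) — giving an augmented twelfth.
(Equivalently, a compound augmented fifth: an augmented fifth plus an octave.)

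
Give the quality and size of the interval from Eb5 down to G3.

Descending from Eb5 to G3 is the same interval as ascending G3 to Eb5.
G to E spans six letter names (G-A-B-C-D-E), plus an octave — that makes it a thirteenth of some quality.
At 20 semitones, G3→Eb5 falls one short of a major thirteenth: minor.
(Equivalently, a compound minor sixth: a minor sixth plus an octave.)

minor thirteenth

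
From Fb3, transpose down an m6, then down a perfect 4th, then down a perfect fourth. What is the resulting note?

Bb1

A minor sixth down from Fb3 is Ab2.
Down a perfect fourth from Ab2: Eb2 (5 semitones down).
Eb2 down a perfect fourth → Bb1 (5 semitones).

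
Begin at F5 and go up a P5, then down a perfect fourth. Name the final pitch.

G5

F5 up a perfect fifth → C6 (7 semitones).
A perfect fourth down from C6 is G5.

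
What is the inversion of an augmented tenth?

First reduce the compound augmented tenth to its simple form, an augmented third.
The rule of nine gives the new number: 9 − 3 = 6, so a third becomes a sixth.
The quality also flips — augmented becomes diminished — giving a diminished sixth.

diminished sixth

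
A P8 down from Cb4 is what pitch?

Cb3

For an octave the letter name doesn't change: still C, an octave down.
A perfect octave is 12 semitones; 12 semitones down from Cb4 gives Cb3.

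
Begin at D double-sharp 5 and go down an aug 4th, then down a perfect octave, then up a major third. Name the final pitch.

C double-sharp 4

Down an augmented fourth from D##5: A#4 (6 semitones down).
A perfect octave down from A#4 is A#3.
A#3 up a major third → C##4 (4 semitones).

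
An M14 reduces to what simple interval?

major seventh

Each octave removed subtracts seven from the number: 14 − 7 = 7.
So a major fourteenth is an octave plus a major seventh. The quality is unchanged.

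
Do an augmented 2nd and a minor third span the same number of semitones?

An augmented second spans 3 semitones, and a minor third also spans 3 semitones — they're enharmonic.

Yes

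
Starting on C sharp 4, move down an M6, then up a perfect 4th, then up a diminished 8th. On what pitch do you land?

A major sixth down from C#4 is E3.
A perfect fourth up from E3 is A3.
A diminished octave up from A3 is Ab4.

A flat 4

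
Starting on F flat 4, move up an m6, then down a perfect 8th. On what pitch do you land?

D double-flat 4

A minor sixth up from Fb4 is Dbb5.
Down a perfect octave from Dbb5: Dbb4 (12 semitones down).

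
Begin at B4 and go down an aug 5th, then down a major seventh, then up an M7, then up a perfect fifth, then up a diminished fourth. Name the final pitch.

Down an augmented fifth from B4: Eb4 (8 semitones down).
Eb4 down a major seventh → Fb3 (11 semitones).
Up a major seventh from Fb3: Eb4 (11 semitones up).
Up a perfect fifth from Eb4: Bb4 (7 semitones up).
A diminished fourth up from Bb4 is Ebb5.

Ebb5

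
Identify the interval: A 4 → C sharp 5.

major third

A to C spans three letter names (A-B-C), so the interval is some kind of third.
Counting semitones, A4→C#5 is 4, which is the major third.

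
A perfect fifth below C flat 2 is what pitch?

Counting five letter names down from C lands on F.
A perfect fifth is 7 semitones; 7 semitones down from Cb2 gives Fb1.

F flat 1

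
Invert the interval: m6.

The rule of nine gives the new number: 9 − 6 = 3, so a sixth becomes a third.
And minor becomes major under inversion, so we get a major third.

M3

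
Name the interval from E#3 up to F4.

E to F spans two letter names (E-F), plus an octave — that makes it a ninth of some quality.
A major ninth would be 14 semitones; E#3 to F4 is 12, two semitones narrower, so the interval is diminished.

d9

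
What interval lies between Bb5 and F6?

perfect 5th

B to F spans five letter names (B-C-D-E-F): a fifth.
Bb5 to F6 is 7 semitones, matching the perfect fifth exactly, so the quality is perfect.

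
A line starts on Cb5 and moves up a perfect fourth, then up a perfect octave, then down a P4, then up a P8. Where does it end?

Up a perfect fourth from Cb5: Fb5 (5 semitones up).
Fb5 up a perfect octave → Fb6 (12 semitones).
Down a perfect fourth from Fb6: Cb6 (5 semitones down).
Cb6 up a perfect octave → Cb7 (12 semitones).

Cb7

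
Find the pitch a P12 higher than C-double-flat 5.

Counting five letter names plus an octave up from C lands on G.
A perfect twelfth spans 19 semitones, so from Cbb5 the target pitch is Gbb6.

G-double-flat 6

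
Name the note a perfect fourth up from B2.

Four letter names up from B: E.
A perfect fourth spans 5 semitones, so from B2 the target pitch is E3.

E3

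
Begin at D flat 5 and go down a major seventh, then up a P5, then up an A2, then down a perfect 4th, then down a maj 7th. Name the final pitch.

A flat 3

Down a major seventh from Db5: Ebb4 (11 semitones down).
Up a perfect fifth from Ebb4: Bbb4 (7 semitones up).
Up an augmented second from Bbb4: C5 (3 semitones up).
Down a perfect fourth from C5: G4 (5 semitones down).
Down a major seventh from G4: Ab3 (11 semitones down).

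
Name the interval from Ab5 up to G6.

major seventh

A to G spans seven letter names (A-B-C-D-E-F-G) — that makes it a seventh of some quality.
The major seventh spans 11 semitones, and Ab5 to G6 is exactly 11 semitones — so this is a major seventh.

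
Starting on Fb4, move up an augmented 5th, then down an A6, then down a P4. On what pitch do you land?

Bbb3

An augmented fifth up from Fb4 is C5.
C5 down an augmented sixth → Ebb4 (10 semitones).
Down a perfect fourth from Ebb4: Bbb3 (5 semitones down).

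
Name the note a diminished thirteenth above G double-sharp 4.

E 6

Counting six letter names plus an octave up from G lands on E.
A diminished thirteenth spans 19 semitones, so from G##4 the target pitch is E6.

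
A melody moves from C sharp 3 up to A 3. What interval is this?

C to A spans six letter names (C-D-E-F-G-A), so the interval is some kind of sixth.
C#3 to A3 is 8 semitones, a half step short of the major sixth (9), so this is minor.

minor 6th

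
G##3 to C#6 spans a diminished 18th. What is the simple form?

diminished 4th

Each octave removed subtracts seven from the number: 18 − 14 = 4.
That makes a diminished eighteenth a compound diminished fourth — 2 octaves plus a diminished fourth.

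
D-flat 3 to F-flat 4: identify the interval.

D to F spans three letter names (D-E-F), plus an octave — that makes it a tenth of some quality.
A major tenth would be 16 semitones, but Db3 to Fb4 is 15 — one semitone narrower, making it a minor tenth.
(Equivalently, a compound minor third: a minor third plus an octave.)

minor tenth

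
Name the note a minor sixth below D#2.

Six letter names down from D: F.
Moving 8 semitones down from D#2 (the size of a minor sixth) reaches F##1.

F##1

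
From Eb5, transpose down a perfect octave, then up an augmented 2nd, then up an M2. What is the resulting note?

A perfect octave down from Eb5 is Eb4.
An augmented second up from Eb4 is F#4.
F#4 up a major second → G#4 (2 semitones).

G#4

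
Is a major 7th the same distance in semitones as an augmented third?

No

A major seventh spans 11 semitones; an augmented third spans 5 semitones. They differ by 6.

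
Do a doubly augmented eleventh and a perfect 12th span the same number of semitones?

Yes

Both span 19 semitones: a doubly augmented eleventh and a perfect twelfth are the same chromatic distance.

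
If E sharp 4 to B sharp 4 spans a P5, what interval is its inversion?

perfect fourth

Interval numbers invert to sum to nine: 5 + 4 = 9, so a fifth inverts to a fourth.
Quality inverts too: perfect stays perfect. That makes the inversion a perfect fourth.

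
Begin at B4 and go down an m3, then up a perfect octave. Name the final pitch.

G#5

A minor third down from B4 is G#4.
A perfect octave up from G#4 is G#5.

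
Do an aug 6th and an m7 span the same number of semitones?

Yes

An augmented sixth = 10 semitones = a minor seventh; enharmonically equal.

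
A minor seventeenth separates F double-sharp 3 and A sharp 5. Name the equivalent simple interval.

Each octave removed subtracts seven from the number: 17 − 14 = 3.
Quality carries through unchanged, so the simple form is a minor third.

minor 3rd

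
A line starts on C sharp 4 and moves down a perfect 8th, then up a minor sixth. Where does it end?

A 3

A perfect octave down from C#4 is C#3.
Up a minor sixth from C#3: A3 (8 semitones up).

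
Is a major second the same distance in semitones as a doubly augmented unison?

Yes

A major second spans 2 semitones, and a doubly augmented unison also spans 2 semitones — they're enharmonic.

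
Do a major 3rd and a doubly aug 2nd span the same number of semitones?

A major third = 4 semitones = a doubly augmented second; enharmonically equal.

Yes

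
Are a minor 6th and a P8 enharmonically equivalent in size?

A minor sixth spans 8 semitones; a perfect octave spans 12 semitones. They differ by 4.

No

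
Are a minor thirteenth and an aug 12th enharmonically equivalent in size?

A minor thirteenth spans 20 semitones, and an augmented twelfth also spans 20 semitones — they're enharmonic.

Yes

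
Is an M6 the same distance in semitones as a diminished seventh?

Yes

A major sixth spans 9 semitones, and a diminished seventh also spans 9 semitones — they're enharmonic.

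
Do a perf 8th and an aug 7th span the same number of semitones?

Yes

A perfect octave = 12 semitones = an augmented seventh; enharmonically equal.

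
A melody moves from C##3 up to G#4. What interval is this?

C to G spans five letter names (C-D-E-F-G), plus an octave: a twelfth.
A perfect twelfth would be 19 semitones; C##3 to G#4 is 18, one semitone narrower, so the interval is diminished.
(Equivalently, a compound diminished fifth: a diminished fifth plus an octave.)

diminished 12th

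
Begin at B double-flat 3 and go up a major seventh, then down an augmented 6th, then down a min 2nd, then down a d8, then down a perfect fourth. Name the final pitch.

F 2

A major seventh up from Bbb3 is Ab4.
An augmented sixth down from Ab4 is Cbb4.
Cbb4 down a minor second → Bbb3 (1 semitone).
Bbb3 down a diminished octave → Bb2 (11 semitones).
Bb2 down a perfect fourth → F2 (5 semitones).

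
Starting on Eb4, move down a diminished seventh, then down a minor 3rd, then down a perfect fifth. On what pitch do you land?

G#2

Down a diminished seventh from Eb4: F#3 (9 semitones down).
Down a minor third from F#3: D#3 (3 semitones down).
A perfect fifth down from D#3 is G#2.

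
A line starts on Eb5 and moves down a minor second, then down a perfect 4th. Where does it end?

A4

A minor second down from Eb5 is D5.
D5 down a perfect fourth → A4 (5 semitones).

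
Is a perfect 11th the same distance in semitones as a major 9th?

A perfect eleventh is 17 semitones but a major ninth is 14 semitones — different sizes.

No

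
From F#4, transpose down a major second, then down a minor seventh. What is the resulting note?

A major second down from F#4 is E4.
Down a minor seventh from E4: F#3 (10 semitones down).

F#3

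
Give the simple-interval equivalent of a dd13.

Take out an octave (7 from the number): 13 − 7 = 6.
That makes a doubly diminished thirteenth a compound doubly diminished sixth — an octave plus a doubly diminished sixth.

doubly diminished sixth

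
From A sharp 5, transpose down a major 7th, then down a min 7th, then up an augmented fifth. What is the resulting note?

G double-sharp 4

Down a major seventh from A#5: B4 (11 semitones down).
Down a minor seventh from B4: C#4 (10 semitones down).
An augmented fifth up from C#4 is G##4.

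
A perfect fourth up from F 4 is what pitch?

B-flat 4

The fourth takes the letter from F up to B.
A perfect fourth is 5 semitones; 5 semitones up from F4 gives Bb4.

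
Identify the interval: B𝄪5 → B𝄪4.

Descending from B##5 to B##4 is the same interval as ascending B##4 to B##5.
B to B is the same letter name, plus an octave, so the interval is some kind of octave.
Counting semitones, B##4→B##5 is 12, which is the perfect octave.

P8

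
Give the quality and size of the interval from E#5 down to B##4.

diminished fourth

Descending from E#5 to B##4 is the same interval as ascending B##4 to E#5.
B to E spans four letter names (B-C-D-E) — that makes it a fourth of some quality.
A perfect fourth would be 5 semitones; B##4 to E#5 is 4, one semitone narrower, so the interval is diminished.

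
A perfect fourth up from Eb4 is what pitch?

Four letter names up from E: A.
Moving 5 semitones up from Eb4 (the size of a perfect fourth) reaches Ab4.

Ab4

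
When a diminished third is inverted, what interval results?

Interval numbers invert to sum to nine: 3 + 6 = 9, so a third inverts to a sixth.
The quality also flips — diminished becomes augmented — giving an augmented sixth.

A6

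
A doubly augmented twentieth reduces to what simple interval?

doubly augmented 6th

Each octave removed subtracts seven from the number: 20 − 14 = 6.
Quality carries through unchanged, so the simple form is a doubly augmented sixth.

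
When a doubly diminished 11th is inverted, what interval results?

First reduce the compound doubly diminished eleventh to its simple form, a doubly diminished fourth.
The rule of nine gives the new number: 9 − 4 = 5, so a fourth becomes a fifth.
And doubly diminished becomes doubly augmented under inversion, so we get a doubly augmented fifth.

doubly augmented 5th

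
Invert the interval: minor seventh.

major second

Interval numbers invert to sum to nine: 7 + 2 = 9, so a seventh inverts to a second.
And minor becomes major under inversion, so we get a major second.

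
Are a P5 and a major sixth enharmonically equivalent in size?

7 semitones (perfect fifth) vs 9 semitones (major sixth): not equal.

No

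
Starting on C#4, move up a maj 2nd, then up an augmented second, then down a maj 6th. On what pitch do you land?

A major second up from C#4 is D#4.
Up an augmented second from D#4: E##4 (3 semitones up).
Down a major sixth from E##4: G##3 (9 semitones down).

G##3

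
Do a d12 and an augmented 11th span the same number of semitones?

Yes

Both span 18 semitones: a diminished twelfth and an augmented eleventh are the same chromatic distance.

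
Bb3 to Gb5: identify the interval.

m13

B to G spans six letter names (B-C-D-E-F-G), plus an octave: a thirteenth.
At 20 semitones, Bb3→Gb5 falls one short of a major thirteenth: minor.
(Equivalently, a compound minor sixth: a minor sixth plus an octave.)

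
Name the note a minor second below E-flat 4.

Counting two letter names down from E lands on D.
A minor second is 1 semitone; 1 semitone down from Eb4 gives D4.

D 4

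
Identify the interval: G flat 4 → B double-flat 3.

major sixth

Descending from Gb4 to Bbb3 is the same interval as ascending Bbb3 to Gb4.
B to G spans six letter names (B-C-D-E-F-G), so the interval is some kind of sixth.
The major sixth spans 9 semitones, and Bbb3 to Gb4 is exactly 9 semitones — so this is a major sixth.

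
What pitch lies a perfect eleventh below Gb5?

Db4

Four letters down from G (plus an octave) reaches D.
Moving 17 semitones down from Gb5 (the size of a perfect eleventh) reaches Db4.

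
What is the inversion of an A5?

diminished fourth

Inverted interval numbers add to nine, so a fifth pairs with a fourth (5 + 4 = 9).
Quality inverts too: augmented becomes diminished. That makes the inversion a diminished fourth.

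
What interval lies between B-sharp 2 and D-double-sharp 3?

B to D spans three letter names (B-C-D), so the interval is some kind of third.
The major third spans 4 semitones, and B#2 to D##3 is exactly 4 semitones — so this is a major third.

M3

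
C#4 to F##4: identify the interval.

C to F spans four letter names (C-D-E-F): a fourth.
The perfect fourth is 5 semitones; here we have 6, one semitone wider: augmented.

augmented 4th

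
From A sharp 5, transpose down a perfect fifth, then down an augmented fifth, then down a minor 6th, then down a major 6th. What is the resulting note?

D 3

A#5 down a perfect fifth → D#5 (7 semitones).
D#5 down an augmented fifth → G4 (8 semitones).
Down a minor sixth from G4: B3 (8 semitones down).
A major sixth down from B3 is D3.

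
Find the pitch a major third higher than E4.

G#4

Counting three letter names up from E lands on G.
A major third spans 4 semitones, so from E4 the target pitch is G#4.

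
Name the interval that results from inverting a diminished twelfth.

First reduce the compound diminished twelfth to its simple form, a diminished fifth.
Interval numbers invert to sum to nine: 5 + 4 = 9, so a fifth inverts to a fourth.
The quality also flips — diminished becomes augmented — giving an augmented fourth.

augmented fourth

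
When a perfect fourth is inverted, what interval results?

perfect fifth

Inverted interval numbers add to nine, so a fourth pairs with a fifth (4 + 5 = 9).
Quality inverts too: perfect stays perfect. That makes the inversion a perfect fifth.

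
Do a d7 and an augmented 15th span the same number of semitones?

No

9 semitones (diminished seventh) vs 25 semitones (augmented fifteenth): not equal.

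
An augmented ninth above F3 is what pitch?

G#4

Counting two letter names plus an octave up from F lands on G.
An augmented ninth spans 15 semitones, so from F3 the target pitch is G#4.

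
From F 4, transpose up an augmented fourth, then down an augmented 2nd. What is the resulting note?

A flat 4

F4 up an augmented fourth → B4 (6 semitones).
Down an augmented second from B4: Ab4 (3 semitones down).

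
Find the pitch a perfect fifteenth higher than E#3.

E#5

The letter stays E (same as the start), shifted two octaves up.
Moving 24 semitones up from E#3 (the size of a perfect fifteenth) reaches E#5.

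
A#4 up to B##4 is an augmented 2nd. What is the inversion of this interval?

d7

The rule of nine gives the new number: 9 − 2 = 7, so a second becomes a seventh.
The quality also flips — augmented becomes diminished — giving a diminished seventh.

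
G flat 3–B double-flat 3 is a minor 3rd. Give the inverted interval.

The rule of nine gives the new number: 9 − 3 = 6, so a third becomes a sixth.
And minor becomes major under inversion, so we get a major sixth.

major 6th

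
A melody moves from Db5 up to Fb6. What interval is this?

D to F spans three letter names (D-E-F), plus an octave — that makes it a tenth of some quality.
A major tenth would be 16 semitones, but Db5 to Fb6 is 15 — one semitone narrower, making it a minor tenth.
(Equivalently, a compound minor third: a minor third plus an octave.)

minor 10th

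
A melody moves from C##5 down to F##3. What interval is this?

perfect twelfth

Descending from C##5 to F##3 is the same interval as ascending F##3 to C##5.
F to C spans five letter names (F-G-A-B-C), plus an octave: a twelfth.
F##3 to C##5 is 19 semitones, matching the perfect twelfth exactly, so the quality is perfect.
(Equivalently, a compound perfect fifth: a perfect fifth plus an octave.)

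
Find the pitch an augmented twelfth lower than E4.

Five letters down from E (plus an octave) reaches A.
Moving 20 semitones down from E4 (the size of an augmented twelfth) reaches Ab2.

Ab2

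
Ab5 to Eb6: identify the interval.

perfect fifth

A to E spans five letter names (A-B-C-D-E): a fifth.
Counting semitones, Ab5→Eb6 is 7, which is the perfect fifth.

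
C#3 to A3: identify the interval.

m6

C to A spans six letter names (C-D-E-F-G-A) — that makes it a sixth of some quality.
C#3 to A3 is 8 semitones, a half step short of the major sixth (9), so this is minor.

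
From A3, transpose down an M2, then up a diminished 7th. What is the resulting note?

Fb4

A3 down a major second → G3 (2 semitones).
Up a diminished seventh from G3: Fb4 (9 semitones up).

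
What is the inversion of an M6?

minor 3rd

The rule of nine gives the new number: 9 − 6 = 3, so a sixth becomes a third.
Quality inverts too: major becomes minor. That makes the inversion a minor third.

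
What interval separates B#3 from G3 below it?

Descending from B#3 to G3 is the same interval as ascending G3 to B#3.
G to B spans three letter names (G-A-B) — that makes it a third of some quality.
A major third would be 4 semitones; G3 to B#3 is 5, one semitone wider, so the interval is augmented.

augmented 3rd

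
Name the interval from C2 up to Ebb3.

diminished tenth

C to E spans three letter names (C-D-E), plus an octave, so the interval is some kind of tenth.
A major tenth would be 16 semitones; C2 to Ebb3 is 14, two semitones narrower, so the interval is diminished.
(Equivalently, a compound diminished third: a diminished third plus an octave.)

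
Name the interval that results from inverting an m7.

major 2nd

The rule of nine gives the new number: 9 − 7 = 2, so a seventh becomes a second.
And minor becomes major under inversion, so we get a major second.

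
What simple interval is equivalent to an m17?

minor third

Take out 2 octaves (14 from the number): 17 − 14 = 3.
Quality carries through unchanged, so the simple form is a minor third.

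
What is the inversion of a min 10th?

major sixth

First reduce the compound minor tenth to its simple form, a minor third.
Interval numbers invert to sum to nine: 3 + 6 = 9, so a third inverts to a sixth.
Quality inverts too: minor becomes major. That makes the inversion a major sixth.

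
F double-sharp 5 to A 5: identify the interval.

F to A spans three letter names (F-G-A) — that makes it a third of some quality.
A major third would be 4 semitones; F##5 to A5 is 2, two semitones narrower, so the interval is diminished.

diminished third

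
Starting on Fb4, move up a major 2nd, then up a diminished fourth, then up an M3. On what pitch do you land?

Ebb5

A major second up from Fb4 is Gb4.
A diminished fourth up from Gb4 is Cbb5.
A major third up from Cbb5 is Ebb5.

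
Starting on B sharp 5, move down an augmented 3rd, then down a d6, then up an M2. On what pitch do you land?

C double-sharp 5

B#5 down an augmented third → G5 (5 semitones).
G5 down a diminished sixth → B#4 (7 semitones).
B#4 up a major second → C##5 (2 semitones).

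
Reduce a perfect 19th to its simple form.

Each octave removed subtracts seven from the number: 19 − 14 = 5.
Quality carries through unchanged, so the simple form is a perfect fifth.

P5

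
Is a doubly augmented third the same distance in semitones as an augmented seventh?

6 semitones (doubly augmented third) vs 12 semitones (augmented seventh): not equal.

No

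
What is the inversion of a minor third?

major sixth

Inverted interval numbers add to nine, so a third pairs with a sixth (3 + 6 = 9).
The quality also flips — minor becomes major — giving a major sixth.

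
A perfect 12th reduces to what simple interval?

P5

Each octave removed subtracts seven from the number: 12 − 7 = 5.
So a perfect twelfth is an octave plus a perfect fifth. The quality is unchanged.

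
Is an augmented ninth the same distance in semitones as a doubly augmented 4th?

No

15 semitones (augmented ninth) vs 7 semitones (doubly augmented fourth): not equal.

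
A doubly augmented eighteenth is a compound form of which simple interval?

Each octave removed subtracts seven from the number: 18 − 14 = 4.
So a doubly augmented eighteenth is 2 octaves plus a doubly augmented fourth. The quality is unchanged.

doubly augmented fourth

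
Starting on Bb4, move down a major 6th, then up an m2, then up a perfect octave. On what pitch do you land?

Down a major sixth from Bb4: Db4 (9 semitones down).
Up a minor second from Db4: Ebb4 (1 semitone up).
Up a perfect octave from Ebb4: Ebb5 (12 semitones up).

Ebb5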